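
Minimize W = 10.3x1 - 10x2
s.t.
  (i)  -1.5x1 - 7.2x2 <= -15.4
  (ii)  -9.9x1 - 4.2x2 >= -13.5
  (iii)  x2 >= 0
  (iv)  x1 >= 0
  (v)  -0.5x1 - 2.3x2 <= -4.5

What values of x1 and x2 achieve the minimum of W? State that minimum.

x1 = 0, x2 = 45/14, minimum W = -225/7

Corner points and W = 10.3x1 - 10x2:
  (542/1083, 1469/722) → W = -82262/5415
  (0, 77/36) → W = -385/18
  (0, 45/14) → W = -225/7

The binding constraints are -9.9x1 - 4.2x2 = -13.5 and x1 = 0.
Solving simultaneously gives x1 = 0, x2 = 45/14.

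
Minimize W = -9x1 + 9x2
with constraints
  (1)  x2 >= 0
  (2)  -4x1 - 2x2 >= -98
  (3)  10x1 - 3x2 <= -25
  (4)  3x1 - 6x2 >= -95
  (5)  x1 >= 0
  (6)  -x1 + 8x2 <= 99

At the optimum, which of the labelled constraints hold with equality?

Extreme points and W = -9x1 + 9x2:
  (0, 25/3) → W = 75
  (97/77, 965/77) → W = 1116/11
  (0, 99/8) → W = 891/8

The minimum is at (0, 25/3). Substituting into each constraint, equality holds for (3) and (5); the remaining constraints have slack.

(3) and (5)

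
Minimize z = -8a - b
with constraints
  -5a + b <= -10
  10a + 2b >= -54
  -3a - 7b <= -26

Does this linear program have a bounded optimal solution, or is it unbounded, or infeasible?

unbounded

From the feasible point (48/19, 50/19), moving in the direction (1, 5) keeps every constraint satisfied while z decreases without bound.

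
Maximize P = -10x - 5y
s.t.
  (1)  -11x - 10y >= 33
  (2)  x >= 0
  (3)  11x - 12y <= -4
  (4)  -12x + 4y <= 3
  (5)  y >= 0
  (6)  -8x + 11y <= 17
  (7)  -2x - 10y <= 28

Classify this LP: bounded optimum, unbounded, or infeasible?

infeasible

The boundaries x = 0 and 11x - 12y = -4 meet at (0, 1/3), but that point violates -11x - 10y ≥ 33. Every candidate vertex is excluded by some other constraint, so the feasible region is empty.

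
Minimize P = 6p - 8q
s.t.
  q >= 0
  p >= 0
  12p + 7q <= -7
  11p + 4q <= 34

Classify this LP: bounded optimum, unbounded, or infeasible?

infeasible

The boundaries q = 0 and p = 0 meet at (0, 0), but that point violates 12p + 7q ≤ -7. Every candidate vertex is excluded by some other constraint, so the feasible region is empty.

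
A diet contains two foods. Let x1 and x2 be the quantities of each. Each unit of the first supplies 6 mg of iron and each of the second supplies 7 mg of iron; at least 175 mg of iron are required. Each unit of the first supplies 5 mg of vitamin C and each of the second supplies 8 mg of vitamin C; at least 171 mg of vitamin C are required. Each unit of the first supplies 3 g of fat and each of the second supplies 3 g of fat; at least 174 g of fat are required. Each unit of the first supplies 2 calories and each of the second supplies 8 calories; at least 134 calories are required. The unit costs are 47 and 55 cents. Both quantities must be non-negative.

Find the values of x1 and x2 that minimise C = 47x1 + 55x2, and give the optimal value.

Corner points and C = 47x1 + 55x2:
  (0, 58) → C = 3190
  (67, 0) → C = 3149
  (55, 3) → C = 2750
The feasible region is unbounded (it extends along (0, 1), (1, 0)), but C strictly increases along every unbounded feasible direction, so there is no improving ray and the minimum is attained at a vertex.

At the optimal vertex, 3x1 + 3x2 = 174 and 2x1 + 8x2 = 134.
Solving simultaneously gives x1 = 55, x2 = 3.

x1 = 55, x2 = 3, minimum C = 2750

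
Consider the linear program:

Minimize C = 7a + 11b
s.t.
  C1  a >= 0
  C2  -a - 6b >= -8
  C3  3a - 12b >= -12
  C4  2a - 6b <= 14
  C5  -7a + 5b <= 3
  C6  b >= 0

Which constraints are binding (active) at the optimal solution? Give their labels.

Feasible corners and C = 7a + 11b:
  (0, 3/5) → C = 33/5
  (0, 0) → C = 0
  (4/5, 6/5) → C = 94/5
  (22/3, 1/9) → C = 473/9
  (8/23, 25/23) → C = 331/23
  (7, 0) → C = 49

The minimum is at (0, 0). Substituting into each constraint, equality holds for C1 and C6; the remaining constraints have slack.

C1 and C6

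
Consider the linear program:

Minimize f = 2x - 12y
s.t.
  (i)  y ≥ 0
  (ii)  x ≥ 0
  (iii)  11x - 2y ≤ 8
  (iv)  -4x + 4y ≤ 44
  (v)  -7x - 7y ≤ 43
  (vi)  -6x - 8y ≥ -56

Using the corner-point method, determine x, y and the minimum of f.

Corner points and f = 2x - 12y:
  (0, 0) → f = 0
  (8/11, 0) → f = 16/11
  (0, 7) → f = -84
  (44/25, 142/25) → f = -1616/25

At the optimal vertex, x = 0 and -6x - 8y = -56.
Solving simultaneously gives x = 0, y = 7.

x = 0, y = 7, minimum f = -84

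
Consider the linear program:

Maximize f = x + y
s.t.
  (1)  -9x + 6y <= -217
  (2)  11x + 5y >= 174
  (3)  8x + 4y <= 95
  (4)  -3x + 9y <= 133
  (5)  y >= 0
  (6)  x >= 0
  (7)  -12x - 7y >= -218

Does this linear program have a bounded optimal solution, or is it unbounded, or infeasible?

infeasible

The boundaries 11x + 5y = 174 and 8x + 4y = 95 meet at (221/4, -347/4), but that point violates y ≥ 0. Every candidate vertex is excluded by some other constraint, so the feasible region is empty.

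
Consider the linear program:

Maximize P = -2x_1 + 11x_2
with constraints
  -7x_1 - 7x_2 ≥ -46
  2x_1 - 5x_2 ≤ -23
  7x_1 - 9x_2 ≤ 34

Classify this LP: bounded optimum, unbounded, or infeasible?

From the feasible point (69/49, 253/49), moving in the direction (-7, 7) keeps every constraint satisfied while P increases without bound.

unbounded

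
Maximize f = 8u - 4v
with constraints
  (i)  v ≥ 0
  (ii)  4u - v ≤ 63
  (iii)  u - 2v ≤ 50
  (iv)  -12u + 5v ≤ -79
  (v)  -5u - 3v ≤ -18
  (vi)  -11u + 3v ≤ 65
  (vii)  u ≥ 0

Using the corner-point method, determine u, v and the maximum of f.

u = 63/4, v = 0, maximum f = 126

Extreme points and f = 8u - 4v:
  (63/4, 0) → f = 126
  (79/12, 0) → f = 158/3
  (59/2, 55) → f = 16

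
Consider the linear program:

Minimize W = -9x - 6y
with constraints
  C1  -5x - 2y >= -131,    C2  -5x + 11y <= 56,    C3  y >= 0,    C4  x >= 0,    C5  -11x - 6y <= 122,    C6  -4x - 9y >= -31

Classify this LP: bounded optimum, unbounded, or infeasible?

bounded optimum

Feasible corners and W = -9x - 6y:
  (0, 0) → W = 0
  (31/4, 0) → W = -279/4
  (0, 31/9) → W = -62/3
The feasible region has finitely many vertices and no improving ray; the minimum is -279/4 at (31/4, 0).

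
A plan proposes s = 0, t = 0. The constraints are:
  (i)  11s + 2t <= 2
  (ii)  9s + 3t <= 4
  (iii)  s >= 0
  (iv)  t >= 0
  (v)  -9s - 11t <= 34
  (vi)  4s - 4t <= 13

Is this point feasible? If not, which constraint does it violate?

feasible

(i): 0 ≤ 2 ✓
(ii): 0 ≤ 4 ✓
(iii): 0 ≥ 0 ✓
(iv): 0 ≥ 0 ✓
(v): 0 ≤ 34 ✓
(vi): 0 ≤ 13 ✓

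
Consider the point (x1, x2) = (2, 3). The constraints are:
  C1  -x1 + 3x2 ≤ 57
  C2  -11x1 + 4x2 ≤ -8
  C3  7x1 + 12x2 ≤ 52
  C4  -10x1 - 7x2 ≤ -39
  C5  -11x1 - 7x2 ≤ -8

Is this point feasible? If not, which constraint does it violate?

feasible

C1: 7 ≤ 57 ✓
C2: -10 ≤ -8 ✓
C3: 50 ≤ 52 ✓
C4: -41 ≤ -39 ✓
C5: -43 ≤ -8 ✓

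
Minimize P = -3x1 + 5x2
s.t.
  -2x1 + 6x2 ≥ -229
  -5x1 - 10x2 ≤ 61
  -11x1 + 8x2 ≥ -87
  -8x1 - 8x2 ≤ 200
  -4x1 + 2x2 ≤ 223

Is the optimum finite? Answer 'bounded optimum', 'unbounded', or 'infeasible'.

bounded optimum

Extreme points and P = -3x1 + 5x2:
  (191/75, -553/75) → P = -3338/75
  (-189/5, 64/5) → P = 887/5
  (-91/2, 41/2) → P = 239
The feasible region has finitely many vertices and no improving ray; the minimum is -3338/75 at (191/75, -553/75).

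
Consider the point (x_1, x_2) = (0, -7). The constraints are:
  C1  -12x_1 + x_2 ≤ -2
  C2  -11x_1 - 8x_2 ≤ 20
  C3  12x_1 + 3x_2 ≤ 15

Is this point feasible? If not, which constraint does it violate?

Constraint C2: -11x_1 - 8x_2 = 56, which is not ≤ 20. All other constraints are satisfied.

not feasible — violates C2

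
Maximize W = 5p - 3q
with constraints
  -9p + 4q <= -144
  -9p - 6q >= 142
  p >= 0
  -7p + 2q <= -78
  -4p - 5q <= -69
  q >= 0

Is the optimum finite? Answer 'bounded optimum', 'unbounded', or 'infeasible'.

The boundaries -9p + 4q = -144 and -4p - 5q = -69 meet at (996/61, 45/61), but that point violates -9p - 6q ≥ 142. Every candidate vertex is excluded by some other constraint, so the feasible region is empty.

infeasible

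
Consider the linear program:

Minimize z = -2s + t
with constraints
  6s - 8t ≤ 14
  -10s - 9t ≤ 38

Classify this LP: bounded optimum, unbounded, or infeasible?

unbounded

From the feasible point (-89/67, -184/67), moving in the direction (8, 6) keeps every constraint satisfied while z decreases without bound.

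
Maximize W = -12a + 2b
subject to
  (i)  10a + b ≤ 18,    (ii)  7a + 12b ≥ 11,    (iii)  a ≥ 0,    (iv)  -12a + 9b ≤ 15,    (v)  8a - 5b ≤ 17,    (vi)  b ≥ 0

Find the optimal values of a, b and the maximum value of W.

Corner points and W = -12a + 2b:
  (49/34, 61/17) → W = -172/17
  (9/5, 0) → W = -108/5
  (0, 11/12) → W = 11/6
  (11/7, 0) → W = -132/7
  (0, 5/3) → W = 10/3

a = 0, b = 5/3, maximum W = 10/3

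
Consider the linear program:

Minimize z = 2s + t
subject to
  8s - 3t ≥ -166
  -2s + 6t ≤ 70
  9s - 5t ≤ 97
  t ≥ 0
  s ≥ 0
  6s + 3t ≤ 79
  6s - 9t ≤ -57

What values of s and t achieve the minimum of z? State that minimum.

s = 0, t = 19/3, minimum z = 19/3

Extreme points and z = 2s + t:
  (0, 35/3) → z = 35/3
  (44/7, 289/21) → z = 79/3
  (0, 19/3) → z = 19/3
  (15/2, 34/3) → z = 79/3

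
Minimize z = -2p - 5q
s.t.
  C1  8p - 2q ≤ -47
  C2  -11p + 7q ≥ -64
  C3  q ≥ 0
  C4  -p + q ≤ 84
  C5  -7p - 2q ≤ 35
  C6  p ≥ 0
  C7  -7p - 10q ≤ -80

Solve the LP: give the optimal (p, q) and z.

p = 121/6, q = 625/6, minimum z = -3367/6

The binding constraints are 8p - 2q = -47 and -p + q = 84.
Solving simultaneously gives p = 121/6, q = 625/6.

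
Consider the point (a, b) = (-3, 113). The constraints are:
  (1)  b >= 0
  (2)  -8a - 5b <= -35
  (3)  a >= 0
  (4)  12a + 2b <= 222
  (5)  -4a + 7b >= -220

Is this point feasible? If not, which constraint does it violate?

Constraint (3): a = -3, which is not ≥ 0. All other constraints are satisfied.

not feasible — violates (3)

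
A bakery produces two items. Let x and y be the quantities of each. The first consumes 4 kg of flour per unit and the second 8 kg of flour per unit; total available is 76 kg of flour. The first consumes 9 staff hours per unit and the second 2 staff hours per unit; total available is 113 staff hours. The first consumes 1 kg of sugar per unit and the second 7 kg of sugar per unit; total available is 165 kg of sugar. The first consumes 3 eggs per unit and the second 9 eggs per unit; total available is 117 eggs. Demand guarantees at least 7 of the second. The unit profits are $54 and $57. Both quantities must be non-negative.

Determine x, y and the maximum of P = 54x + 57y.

Extreme points and P = 54x + 57y:
  (0, 19/2) → P = 1083/2
  (0, 7) → P = 399
  (5, 7) → P = 669

x = 5, y = 7, maximum P = 669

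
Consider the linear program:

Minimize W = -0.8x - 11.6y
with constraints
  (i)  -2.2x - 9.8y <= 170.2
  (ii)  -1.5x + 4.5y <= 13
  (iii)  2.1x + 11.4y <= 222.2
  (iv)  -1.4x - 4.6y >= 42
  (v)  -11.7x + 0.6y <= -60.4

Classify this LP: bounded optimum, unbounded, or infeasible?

Feasible corners and W = -0.8x - 11.6y:
  (9283/90, -3647/90) → W = 87197/225
  (24490/5799, -106211/5799) → W = 6062278/28995
  (12632/2733, -28798/2733) → W = 1619756/13665
The feasible region has finitely many vertices and no improving ray; the minimum is 1619756/13665 at (12632/2733, -28798/2733).

bounded optimum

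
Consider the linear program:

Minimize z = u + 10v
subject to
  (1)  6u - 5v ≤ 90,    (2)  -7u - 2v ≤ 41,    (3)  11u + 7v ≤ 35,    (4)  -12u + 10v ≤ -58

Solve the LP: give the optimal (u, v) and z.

u = -25/47, v = -876/47, minimum z = -8785/47

Corner points and z = u + 10v:
  (-25/47, -876/47) → z = -8785/47
  (805/97, -780/97) → z = -6995/97
  (-147/47, -449/47) → z = -4637/47
  (378/97, -109/97) → z = -712/97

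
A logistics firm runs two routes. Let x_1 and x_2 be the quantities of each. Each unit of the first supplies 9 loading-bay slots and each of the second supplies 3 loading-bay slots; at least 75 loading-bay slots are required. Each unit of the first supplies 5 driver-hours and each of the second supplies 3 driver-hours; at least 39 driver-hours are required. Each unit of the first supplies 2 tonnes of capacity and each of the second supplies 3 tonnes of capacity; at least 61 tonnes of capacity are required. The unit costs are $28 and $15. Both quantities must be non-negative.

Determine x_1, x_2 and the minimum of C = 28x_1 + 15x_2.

x_1 = 2, x_2 = 19, minimum C = 341

Vertices and C = 28x_1 + 15x_2:
  (0, 25) → C = 375
  (61/2, 0) → C = 854
  (2, 19) → C = 341
The feasible region is unbounded (it extends along (0, 1), (1, 0)), but C strictly increases along every unbounded feasible direction, so there is no improving ray and the minimum is attained at a vertex.

The binding constraints are 9x_1 + 3x_2 = 75 and 2x_1 + 3x_2 = 61.
Solving simultaneously gives x_1 = 2, x_2 = 19.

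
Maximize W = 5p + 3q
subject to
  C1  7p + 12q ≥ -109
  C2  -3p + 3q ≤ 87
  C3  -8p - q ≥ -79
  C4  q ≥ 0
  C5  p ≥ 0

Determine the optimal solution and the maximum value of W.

Corner points and W = 5p + 3q:
  (50/9, 311/9) → W = 1183/9
  (0, 29) → W = 87
  (79/8, 0) → W = 395/8
  (0, 0) → W = 0

p = 50/9, q = 311/9, maximum W = 1183/9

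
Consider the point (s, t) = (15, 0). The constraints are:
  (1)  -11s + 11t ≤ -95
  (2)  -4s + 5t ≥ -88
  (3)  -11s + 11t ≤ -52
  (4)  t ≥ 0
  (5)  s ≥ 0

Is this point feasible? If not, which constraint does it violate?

feasible

(1): -165 ≤ -95 ✓
(2): -60 ≥ -88 ✓
(3): -165 ≤ -52 ✓
(4): 0 ≥ 0 ✓
(5): 15 ≥ 0 ✓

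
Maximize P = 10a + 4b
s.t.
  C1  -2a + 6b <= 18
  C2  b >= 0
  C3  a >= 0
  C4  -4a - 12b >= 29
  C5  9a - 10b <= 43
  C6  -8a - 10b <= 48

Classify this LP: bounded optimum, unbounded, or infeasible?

infeasible

The boundaries -2a + 6b = 18 and a = 0 meet at (0, 3), but that point violates -4a - 12b ≥ 29. Every candidate vertex is excluded by some other constraint, so the feasible region is empty.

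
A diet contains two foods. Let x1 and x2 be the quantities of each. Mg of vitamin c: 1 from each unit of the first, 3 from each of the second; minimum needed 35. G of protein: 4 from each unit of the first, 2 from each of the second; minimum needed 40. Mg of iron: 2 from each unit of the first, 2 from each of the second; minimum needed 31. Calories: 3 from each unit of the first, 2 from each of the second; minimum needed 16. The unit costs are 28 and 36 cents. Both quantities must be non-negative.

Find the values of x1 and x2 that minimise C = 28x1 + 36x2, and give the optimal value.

x1 = 23/4, x2 = 39/4, minimum C = 512

Vertices and C = 28x1 + 36x2:
  (0, 20) → C = 720
  (35, 0) → C = 980
  (23/4, 39/4) → C = 512
  (9/2, 11) → C = 522
The feasible region is unbounded (it extends along (0, 1), (1, 0)), but C strictly increases along every unbounded feasible direction, so there is no improving ray and the minimum is attained at a vertex.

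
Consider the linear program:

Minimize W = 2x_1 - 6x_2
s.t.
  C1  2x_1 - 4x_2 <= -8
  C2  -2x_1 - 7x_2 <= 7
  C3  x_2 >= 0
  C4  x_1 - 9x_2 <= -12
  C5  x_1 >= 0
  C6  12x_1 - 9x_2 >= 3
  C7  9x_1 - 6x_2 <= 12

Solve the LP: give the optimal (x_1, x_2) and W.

Corner points and W = 2x_1 - 6x_2:
  (14/5, 17/5) → W = -74/5
  (4, 4) → W = -16
  (10, 13) → W = -58

At the optimal vertex, 12x_1 - 9x_2 = 3 and 9x_1 - 6x_2 = 12.
Solving simultaneously gives x_1 = 10, x_2 = 13.

x_1 = 10, x_2 = 13, minimum W = -58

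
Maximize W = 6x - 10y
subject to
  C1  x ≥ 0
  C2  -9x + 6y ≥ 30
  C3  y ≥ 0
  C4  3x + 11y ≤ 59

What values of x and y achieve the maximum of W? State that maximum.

Feasible corners and W = 6x - 10y:
  (0, 5) → W = -50
  (0, 59/11) → W = -590/11
  (8/39, 69/13) → W = -674/13

The binding constraints are x = 0 and -9x + 6y = 30.
Solving simultaneously gives x = 0, y = 5.

x = 0, y = 5, maximum W = -50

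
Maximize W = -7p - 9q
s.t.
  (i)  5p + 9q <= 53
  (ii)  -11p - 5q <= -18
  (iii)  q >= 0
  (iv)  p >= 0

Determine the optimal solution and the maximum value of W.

p = 18/11, q = 0, maximum W = -126/11

Vertices and W = -7p - 9q:
  (53/5, 0) → W = -371/5
  (0, 53/9) → W = -53
  (18/11, 0) → W = -126/11
  (0, 18/5) → W = -162/5

The binding constraints are -11p - 5q = -18 and q = 0.
Solving simultaneously gives p = 18/11, q = 0.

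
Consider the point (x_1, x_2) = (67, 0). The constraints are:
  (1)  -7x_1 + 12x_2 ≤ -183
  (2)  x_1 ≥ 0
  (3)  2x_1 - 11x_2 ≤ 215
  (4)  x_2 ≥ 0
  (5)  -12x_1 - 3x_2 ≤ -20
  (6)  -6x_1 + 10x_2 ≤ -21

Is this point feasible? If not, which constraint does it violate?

feasible

(1): -469 ≤ -183 ✓
(2): 67 ≥ 0 ✓
(3): 134 ≤ 215 ✓
(4): 0 ≥ 0 ✓
(5): -804 ≤ -20 ✓
(6): -402 ≤ -21 ✓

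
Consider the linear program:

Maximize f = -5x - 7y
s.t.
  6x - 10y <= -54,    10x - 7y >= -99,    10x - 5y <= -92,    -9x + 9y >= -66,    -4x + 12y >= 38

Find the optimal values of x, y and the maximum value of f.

Extreme points and f = -5x - 7y:
  (-149/20, 7/2) → f = 51/4
  (-461/46, -4/23) → f = 2361/46
  (-457/50, 3/25) → f = 2243/50

x = -461/46, y = -4/23, maximum f = 2361/46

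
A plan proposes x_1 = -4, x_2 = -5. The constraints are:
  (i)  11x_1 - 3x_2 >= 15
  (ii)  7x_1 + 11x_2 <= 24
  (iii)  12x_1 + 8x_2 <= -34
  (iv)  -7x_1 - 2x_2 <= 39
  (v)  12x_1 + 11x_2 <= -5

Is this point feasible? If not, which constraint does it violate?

not feasible — violates (i)

Constraint (i): 11x_1 - 3x_2 = -29, which is not ≥ 15. All other constraints are satisfied.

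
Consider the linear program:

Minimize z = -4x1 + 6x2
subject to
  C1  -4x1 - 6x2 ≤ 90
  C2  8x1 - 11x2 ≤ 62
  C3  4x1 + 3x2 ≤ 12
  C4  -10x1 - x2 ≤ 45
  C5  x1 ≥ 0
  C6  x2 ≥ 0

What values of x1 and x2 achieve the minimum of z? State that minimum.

Extreme points and z = -4x1 + 6x2:
  (0, 4) → z = 24
  (3, 0) → z = -12
  (0, 0) → z = 0

The optimum lies where 4x1 + 3x2 = 12 and x2 = 0.
Solving simultaneously gives x1 = 3, x2 = 0.

x1 = 3, x2 = 0, minimum z = -12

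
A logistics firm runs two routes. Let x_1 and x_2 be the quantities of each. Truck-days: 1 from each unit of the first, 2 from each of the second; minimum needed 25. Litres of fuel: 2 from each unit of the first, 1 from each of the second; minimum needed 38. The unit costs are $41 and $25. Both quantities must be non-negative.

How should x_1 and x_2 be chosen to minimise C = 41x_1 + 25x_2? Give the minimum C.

x_1 = 17, x_2 = 4, minimum C = 797

Feasible corners and C = 41x_1 + 25x_2:
  (0, 38) → C = 950
  (25, 0) → C = 1025
  (17, 4) → C = 797
The feasible region is unbounded (it extends along (0, 1), (1, 0)), but C strictly increases along every unbounded feasible direction, so there is no improving ray and the minimum is attained at a vertex.

At the optimal vertex, x_1 + 2x_2 = 25 and 2x_1 + x_2 = 38.
Solving simultaneously gives x_1 = 17, x_2 = 4.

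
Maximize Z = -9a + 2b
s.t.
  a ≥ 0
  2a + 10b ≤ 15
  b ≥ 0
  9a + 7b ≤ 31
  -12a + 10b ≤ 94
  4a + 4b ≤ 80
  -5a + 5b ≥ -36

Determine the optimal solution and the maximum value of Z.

a = 0, b = 3/2, maximum Z = 3

Corner points and Z = -9a + 2b:
  (0, 3/2) → Z = 3
  (0, 0) → Z = 0
  (205/76, 73/76) → Z = -1699/76
  (31/9, 0) → Z = -31

At the optimal vertex, a = 0 and 2a + 10b = 15.
Solving simultaneously gives a = 0, b = 3/2.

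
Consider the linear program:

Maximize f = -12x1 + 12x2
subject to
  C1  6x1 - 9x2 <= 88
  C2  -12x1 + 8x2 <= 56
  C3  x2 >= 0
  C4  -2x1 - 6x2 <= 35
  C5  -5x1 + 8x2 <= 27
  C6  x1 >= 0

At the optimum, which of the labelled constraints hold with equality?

Corner points and f = -12x1 + 12x2:
  (44/3, 0) → f = -176
  (947/3, 602/3) → f = -1380
  (0, 0) → f = 0
  (0, 27/8) → f = 81/2

The maximum is at (0, 27/8). Substituting into each constraint, equality holds for C5 and C6; the remaining constraints have slack.

C5 and C6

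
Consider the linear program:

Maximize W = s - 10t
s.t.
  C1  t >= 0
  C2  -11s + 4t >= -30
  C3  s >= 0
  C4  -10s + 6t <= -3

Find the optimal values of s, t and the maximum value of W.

The optimum lies where t = 0 and -11s + 4t = -30.
Solving simultaneously gives s = 30/11, t = 0.

s = 30/11, t = 0, maximum W = 30/11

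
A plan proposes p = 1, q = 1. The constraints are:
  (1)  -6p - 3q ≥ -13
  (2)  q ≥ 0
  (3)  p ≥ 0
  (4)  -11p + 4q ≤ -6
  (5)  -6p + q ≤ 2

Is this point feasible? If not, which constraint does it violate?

(1): -9 ≥ -13 ✓
(2): 1 ≥ 0 ✓
(3): 1 ≥ 0 ✓
(4): -7 ≤ -6 ✓
(5): -5 ≤ 2 ✓

feasible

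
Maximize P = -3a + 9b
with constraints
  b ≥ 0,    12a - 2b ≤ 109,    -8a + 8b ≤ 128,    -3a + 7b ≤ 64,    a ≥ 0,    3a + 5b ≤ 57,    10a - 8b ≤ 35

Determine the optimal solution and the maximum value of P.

a = 79/36, b = 121/12, maximum P = 505/6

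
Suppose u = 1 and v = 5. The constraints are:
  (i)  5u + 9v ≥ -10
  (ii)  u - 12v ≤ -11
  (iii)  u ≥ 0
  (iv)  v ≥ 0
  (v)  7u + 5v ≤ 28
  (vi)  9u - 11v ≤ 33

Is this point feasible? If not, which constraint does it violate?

Constraint (v): 7u + 5v = 32, which is not ≤ 28. All other constraints are satisfied.

not feasible — violates (v)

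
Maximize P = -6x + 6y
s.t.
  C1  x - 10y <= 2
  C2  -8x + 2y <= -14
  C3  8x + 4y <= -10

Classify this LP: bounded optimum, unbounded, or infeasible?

The boundaries x - 10y = 2 and -8x + 2y = -14 meet at (68/39, -1/39), but that point violates 8x + 4y ≤ -10. Every candidate vertex is excluded by some other constraint, so the feasible region is empty.

infeasible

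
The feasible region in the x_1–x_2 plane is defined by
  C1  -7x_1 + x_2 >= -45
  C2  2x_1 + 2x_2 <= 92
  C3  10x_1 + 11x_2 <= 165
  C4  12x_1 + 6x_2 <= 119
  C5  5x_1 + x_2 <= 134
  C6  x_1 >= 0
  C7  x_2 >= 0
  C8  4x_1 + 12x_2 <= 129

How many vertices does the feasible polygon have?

Pairwise boundary intersections that survive every other constraint:
  (389/54, 293/54)
  (45/7, 0)
  (109/20, 134/15)
  (0, 0)
  (0, 43/4)

5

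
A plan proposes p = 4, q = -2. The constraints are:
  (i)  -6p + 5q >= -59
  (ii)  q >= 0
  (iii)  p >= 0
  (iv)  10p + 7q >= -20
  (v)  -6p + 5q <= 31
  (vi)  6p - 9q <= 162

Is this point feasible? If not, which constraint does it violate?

not feasible — violates (ii)

Constraint (ii): q = -2, which is not ≥ 0. All other constraints are satisfied.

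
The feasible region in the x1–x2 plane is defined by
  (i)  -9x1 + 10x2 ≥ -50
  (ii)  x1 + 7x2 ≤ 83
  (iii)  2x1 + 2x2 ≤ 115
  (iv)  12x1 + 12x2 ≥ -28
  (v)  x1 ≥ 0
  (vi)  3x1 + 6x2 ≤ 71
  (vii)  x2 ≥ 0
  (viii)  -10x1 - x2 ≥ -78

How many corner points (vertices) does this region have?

5

Intersecting each pair of boundary lines and keeping only the points that satisfy every inequality leaves:
  (50/9, 0)
  (830/109, 202/109)
  (0, 71/6)
  (0, 0)
  (397/57, 476/57)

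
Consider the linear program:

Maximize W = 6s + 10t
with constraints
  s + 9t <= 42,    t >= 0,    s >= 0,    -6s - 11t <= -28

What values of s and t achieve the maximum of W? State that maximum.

s = 42, t = 0, maximum W = 252

Vertices and W = 6s + 10t:
  (42, 0) → W = 252
  (0, 14/3) → W = 140/3
  (14/3, 0) → W = 28
  (0, 28/11) → W = 280/11

At the optimal vertex, s + 9t = 42 and t = 0.
Solving simultaneously gives s = 42, t = 0.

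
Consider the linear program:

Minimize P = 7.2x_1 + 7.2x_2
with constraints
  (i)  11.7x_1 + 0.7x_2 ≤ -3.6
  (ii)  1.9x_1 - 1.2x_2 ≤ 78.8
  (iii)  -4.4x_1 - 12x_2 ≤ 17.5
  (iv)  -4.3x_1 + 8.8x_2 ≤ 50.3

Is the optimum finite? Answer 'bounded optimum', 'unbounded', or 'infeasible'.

Vertices and P = 7.2x_1 + 7.2x_2:
  (-3095/13732, -18891/13732) → P = -197874/17165
  (-6689/10597, 57303/10597) → P = 1822104/52985
  (-9470/1129, 14607/9032) → P = -550377/11290
The feasible region has finitely many vertices and no improving ray; the minimum is -550377/11290 at (-9470/1129, 14607/9032).

bounded optimum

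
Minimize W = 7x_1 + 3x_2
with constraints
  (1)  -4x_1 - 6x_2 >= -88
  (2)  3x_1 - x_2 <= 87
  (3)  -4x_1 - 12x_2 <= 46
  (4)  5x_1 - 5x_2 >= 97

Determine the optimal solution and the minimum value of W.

x_1 = 467/40, x_2 = -309/40, minimum W = 1171/20

Corner points and W = 7x_1 + 3x_2:
  (305/11, -42/11) → W = 2009/11
  (511/25, 26/25) → W = 731/5
  (499/20, -243/20) → W = 691/5
  (467/40, -309/40) → W = 1171/20

The optimum lies where -4x_1 - 12x_2 = 46 and 5x_1 - 5x_2 = 97.
Solving simultaneously gives x_1 = 467/40, x_2 = -309/40.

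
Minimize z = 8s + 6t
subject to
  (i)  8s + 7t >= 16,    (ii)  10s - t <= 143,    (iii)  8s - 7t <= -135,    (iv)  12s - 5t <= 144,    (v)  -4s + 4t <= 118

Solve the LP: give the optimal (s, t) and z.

Vertices and z = 8s + 6t:
  (-119/16, 151/14) → z = 73/14
  (-127/10, 84/5) → z = -4/5
  (568/31, 1247/31) → z = 12026/31
  (115/6, 146/3) → z = 1336/3

The optimum lies where 8s + 7t = 16 and -4s + 4t = 118.
Solving simultaneously gives s = -127/10, t = 84/5.

s = -127/10, t = 84/5, minimum z = -4/5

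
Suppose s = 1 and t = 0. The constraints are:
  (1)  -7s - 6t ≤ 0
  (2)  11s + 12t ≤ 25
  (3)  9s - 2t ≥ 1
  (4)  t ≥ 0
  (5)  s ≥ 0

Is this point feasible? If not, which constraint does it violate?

(1): -7 ≤ 0 ✓
(2): 11 ≤ 25 ✓
(3): 9 ≥ 1 ✓
(4): 0 ≥ 0 ✓
(5): 1 ≥ 0 ✓

feasible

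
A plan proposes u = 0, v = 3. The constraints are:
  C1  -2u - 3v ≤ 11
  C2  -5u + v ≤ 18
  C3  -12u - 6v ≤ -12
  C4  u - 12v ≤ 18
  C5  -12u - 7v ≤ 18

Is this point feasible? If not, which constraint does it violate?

feasible

C1: -9 ≤ 11 ✓
C2: 3 ≤ 18 ✓
C3: -18 ≤ -12 ✓
C4: -36 ≤ 18 ✓
C5: -21 ≤ 18 ✓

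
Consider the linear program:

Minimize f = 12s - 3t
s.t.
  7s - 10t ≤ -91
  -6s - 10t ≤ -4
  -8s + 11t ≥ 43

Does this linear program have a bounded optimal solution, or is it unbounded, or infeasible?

From the feasible point (-87/13, 287/65), moving in the direction (-10, 6) keeps every constraint satisfied while f decreases without bound.

unbounded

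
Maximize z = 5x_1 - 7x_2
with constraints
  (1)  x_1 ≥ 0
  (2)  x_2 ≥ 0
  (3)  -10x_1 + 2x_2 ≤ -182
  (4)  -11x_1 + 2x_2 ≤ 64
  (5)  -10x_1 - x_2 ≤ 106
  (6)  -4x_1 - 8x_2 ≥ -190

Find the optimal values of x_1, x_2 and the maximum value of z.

Extreme points and z = 5x_1 - 7x_2:
  (91/5, 0) → z = 91
  (95/2, 0) → z = 475/2
  (459/22, 293/22) → z = 122/11

At the optimal vertex, x_2 = 0 and -4x_1 - 8x_2 = -190.
Solving simultaneously gives x_1 = 95/2, x_2 = 0.

x_1 = 95/2, x_2 = 0, maximum z = 475/2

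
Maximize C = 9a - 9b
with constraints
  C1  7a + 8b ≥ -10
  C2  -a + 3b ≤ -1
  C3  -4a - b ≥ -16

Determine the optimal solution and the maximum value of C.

a = 138/25, b = -152/25, maximum C = 522/5

Feasible corners and C = 9a - 9b:
  (-22/29, -17/29) → C = -45/29
  (138/25, -152/25) → C = 522/5
  (49/13, 12/13) → C = 333/13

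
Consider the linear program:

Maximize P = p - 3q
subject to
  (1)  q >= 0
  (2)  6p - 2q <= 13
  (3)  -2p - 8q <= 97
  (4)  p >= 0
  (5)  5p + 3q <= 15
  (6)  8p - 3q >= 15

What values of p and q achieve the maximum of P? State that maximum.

Corner points and P = p - 3q:
  (13/6, 0) → P = 13/6
  (15/8, 0) → P = 15/8
  (69/28, 25/28) → P = -3/14
  (30/13, 15/13) → P = -15/13

At the optimal vertex, q = 0 and 6p - 2q = 13.
Solving simultaneously gives p = 13/6, q = 0.

p = 13/6, q = 0, maximum P = 13/6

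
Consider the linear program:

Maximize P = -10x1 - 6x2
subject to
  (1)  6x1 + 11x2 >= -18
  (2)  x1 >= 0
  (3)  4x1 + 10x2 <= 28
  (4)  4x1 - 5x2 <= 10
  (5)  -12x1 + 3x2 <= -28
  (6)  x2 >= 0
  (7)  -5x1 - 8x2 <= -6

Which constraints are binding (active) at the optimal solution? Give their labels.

(5) and (6)

Extreme points and P = -10x1 - 6x2:
  (4, 6/5) → P = -236/5
  (91/33, 56/33) → P = -1246/33
  (5/2, 0) → P = -25
  (7/3, 0) → P = -70/3

The maximum is at (7/3, 0). Substituting into each constraint, equality holds for (5) and (6); the remaining constraints have slack.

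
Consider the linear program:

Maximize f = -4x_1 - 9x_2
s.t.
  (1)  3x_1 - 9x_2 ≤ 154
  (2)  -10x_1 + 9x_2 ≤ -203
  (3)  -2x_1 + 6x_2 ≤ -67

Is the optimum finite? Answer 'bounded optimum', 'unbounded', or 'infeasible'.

Extreme points and f = -4x_1 - 9x_2:
  (7, -133/9) → f = 105
  (205/14, -44/7) → f = -2
The feasible region has finitely many vertices and no improving ray; the maximum is 105 at (7, -133/9).

bounded optimum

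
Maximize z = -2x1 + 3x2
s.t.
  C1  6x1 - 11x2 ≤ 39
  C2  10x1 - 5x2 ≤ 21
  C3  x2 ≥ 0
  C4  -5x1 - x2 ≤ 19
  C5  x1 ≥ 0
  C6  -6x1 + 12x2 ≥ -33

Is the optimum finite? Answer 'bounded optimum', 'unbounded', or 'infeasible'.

unbounded

From the feasible point (21/10, 0), moving in the direction (0, 1) keeps every constraint satisfied while z increases without bound.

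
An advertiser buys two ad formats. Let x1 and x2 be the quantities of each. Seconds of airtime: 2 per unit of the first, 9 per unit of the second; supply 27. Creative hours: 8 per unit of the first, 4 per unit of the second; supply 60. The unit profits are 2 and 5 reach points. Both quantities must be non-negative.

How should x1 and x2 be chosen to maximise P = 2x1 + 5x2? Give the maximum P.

Feasible corners and P = 2x1 + 5x2:
  (0, 0) → P = 0
  (0, 3) → P = 15
  (15/2, 0) → P = 15
  (27/4, 3/2) → P = 21

x1 = 27/4, x2 = 3/2, maximum P = 21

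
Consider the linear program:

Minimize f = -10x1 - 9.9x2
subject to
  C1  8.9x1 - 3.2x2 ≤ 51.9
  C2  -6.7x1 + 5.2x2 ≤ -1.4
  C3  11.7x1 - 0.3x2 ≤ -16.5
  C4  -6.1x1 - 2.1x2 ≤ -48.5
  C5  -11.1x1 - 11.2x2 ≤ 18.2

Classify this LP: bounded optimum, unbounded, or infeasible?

The boundaries 8.9x1 - 3.2x2 = 51.9 and -6.7x1 + 5.2x2 = -1.4 meet at (6635/621, 33527/2484), but that point violates 11.7x1 - 0.3x2 ≤ -16.5. Every candidate vertex is excluded by some other constraint, so the feasible region is empty.

infeasible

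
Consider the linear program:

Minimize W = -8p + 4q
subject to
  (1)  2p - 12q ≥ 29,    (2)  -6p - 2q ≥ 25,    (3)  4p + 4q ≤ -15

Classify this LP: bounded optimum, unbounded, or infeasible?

unbounded

From the feasible point (-121/38, -56/19), moving in the direction (2, -6) keeps every constraint satisfied while W decreases without bound.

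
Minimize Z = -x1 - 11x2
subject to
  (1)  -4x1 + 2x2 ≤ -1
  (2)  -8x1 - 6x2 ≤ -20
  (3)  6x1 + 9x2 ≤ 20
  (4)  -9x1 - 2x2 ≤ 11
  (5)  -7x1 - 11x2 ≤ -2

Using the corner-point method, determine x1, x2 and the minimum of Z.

x1 = 5/3, x2 = 10/9, minimum Z = -125/9

Corner points and Z = -x1 - 11x2:
  (5/3, 10/9) → Z = -125/9
  (104/23, -62/23) → Z = 578/23
  (202/3, -128/3) → Z = 402

At the optimal vertex, -8x1 - 6x2 = -20 and 6x1 + 9x2 = 20.
Solving simultaneously gives x1 = 5/3, x2 = 10/9.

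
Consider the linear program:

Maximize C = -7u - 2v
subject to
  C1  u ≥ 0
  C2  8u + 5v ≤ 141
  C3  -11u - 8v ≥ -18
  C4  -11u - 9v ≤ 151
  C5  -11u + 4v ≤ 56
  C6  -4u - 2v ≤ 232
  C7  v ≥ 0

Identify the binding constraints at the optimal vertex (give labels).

C1 and C7

Extreme points and C = -7u - 2v:
  (0, 9/4) → C = -9/2
  (0, 0) → C = 0
  (18/11, 0) → C = -126/11

The maximum is at (0, 0). Substituting into each constraint, equality holds for C1 and C7; the remaining constraints have slack.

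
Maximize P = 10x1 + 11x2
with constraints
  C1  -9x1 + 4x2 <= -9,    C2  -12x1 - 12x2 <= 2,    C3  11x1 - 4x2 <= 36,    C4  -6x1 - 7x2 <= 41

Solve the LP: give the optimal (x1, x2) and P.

x1 = 27/2, x2 = 225/8, maximum P = 3555/8

Vertices and P = 10x1 + 11x2:
  (25/39, -21/26) → P = -193/78
  (27/2, 225/8) → P = 3555/8
  (106/45, -227/90) → P = -377/90

At the optimal vertex, -9x1 + 4x2 = -9 and 11x1 - 4x2 = 36.
Solving simultaneously gives x1 = 27/2, x2 = 225/8.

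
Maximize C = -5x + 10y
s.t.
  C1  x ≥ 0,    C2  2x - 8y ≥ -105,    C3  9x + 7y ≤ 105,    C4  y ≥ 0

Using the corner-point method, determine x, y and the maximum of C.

x = 0, y = 105/8, maximum C = 525/4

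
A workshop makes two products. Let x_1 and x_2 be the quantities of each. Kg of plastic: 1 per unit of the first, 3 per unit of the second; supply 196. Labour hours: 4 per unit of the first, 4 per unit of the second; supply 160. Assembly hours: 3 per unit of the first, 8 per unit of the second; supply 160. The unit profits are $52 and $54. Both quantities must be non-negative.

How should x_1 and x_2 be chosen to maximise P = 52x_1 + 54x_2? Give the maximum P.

At the optimal vertex, 4x_1 + 4x_2 = 160 and 3x_1 + 8x_2 = 160.
Solving simultaneously gives x_1 = 32, x_2 = 8.

x_1 = 32, x_2 = 8, maximum P = 2096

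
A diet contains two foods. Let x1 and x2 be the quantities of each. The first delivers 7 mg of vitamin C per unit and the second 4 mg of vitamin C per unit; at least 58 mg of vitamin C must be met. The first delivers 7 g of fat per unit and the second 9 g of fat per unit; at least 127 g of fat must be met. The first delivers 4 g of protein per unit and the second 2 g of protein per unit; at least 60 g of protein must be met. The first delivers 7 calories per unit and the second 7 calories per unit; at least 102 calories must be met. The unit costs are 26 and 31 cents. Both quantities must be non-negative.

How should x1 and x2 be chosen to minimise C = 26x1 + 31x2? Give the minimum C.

x1 = 13, x2 = 4, minimum C = 462

Extreme points and C = 26x1 + 31x2:
  (0, 30) → C = 930
  (127/7, 0) → C = 3302/7
  (13, 4) → C = 462
The feasible region is unbounded (it extends along (0, 1), (1, 0)), but C strictly increases along every unbounded feasible direction, so there is no improving ray and the minimum is attained at a vertex.

The optimum lies where 7x1 + 9x2 = 127 and 4x1 + 2x2 = 60.
Solving simultaneously gives x1 = 13, x2 = 4.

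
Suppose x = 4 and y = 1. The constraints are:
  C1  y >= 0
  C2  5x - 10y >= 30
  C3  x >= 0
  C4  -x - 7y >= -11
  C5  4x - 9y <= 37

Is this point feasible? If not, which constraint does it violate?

not feasible — violates C2

Constraint C2: 5x - 10y = 10, which is not ≥ 30. All other constraints are satisfied.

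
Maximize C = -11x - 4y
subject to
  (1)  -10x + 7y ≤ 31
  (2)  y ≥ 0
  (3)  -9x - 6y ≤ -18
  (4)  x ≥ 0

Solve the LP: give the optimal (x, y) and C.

Feasible corners and C = -11x - 4y:
  (0, 31/7) → C = -124/7
  (2, 0) → C = -22
  (0, 3) → C = -12
The feasible region is unbounded (it extends along (7, 10), (1, 0)), but C strictly decreases along every unbounded feasible direction, so there is no improving ray and the maximum is attained at a vertex.

The binding constraints are -9x - 6y = -18 and x = 0.
Solving simultaneously gives x = 0, y = 3.

x = 0, y = 3, maximum C = -12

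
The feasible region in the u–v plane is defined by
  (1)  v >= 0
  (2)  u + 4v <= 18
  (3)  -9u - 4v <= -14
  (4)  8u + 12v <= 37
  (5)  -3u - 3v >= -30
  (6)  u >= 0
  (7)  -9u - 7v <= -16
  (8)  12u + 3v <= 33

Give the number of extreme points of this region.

5

The feasible vertices (each the meet of two boundaries and inside every other half-plane) are:
  (16/9, 0)
  (11/4, 0)
  (5/19, 221/76)
  (34/27, 2/3)
  (19/8, 3/2)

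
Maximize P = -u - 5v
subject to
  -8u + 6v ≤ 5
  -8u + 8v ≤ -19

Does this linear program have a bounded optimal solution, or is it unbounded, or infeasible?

unbounded

From the feasible point (-77/8, -12), moving in the direction (-6, -8) keeps every constraint satisfied while P increases without bound.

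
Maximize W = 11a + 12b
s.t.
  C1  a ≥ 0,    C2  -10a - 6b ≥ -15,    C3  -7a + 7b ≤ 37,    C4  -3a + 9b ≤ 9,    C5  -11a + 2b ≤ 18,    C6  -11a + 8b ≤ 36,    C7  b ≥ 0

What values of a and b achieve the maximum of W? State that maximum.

a = 3/4, b = 5/4, maximum W = 93/4

Extreme points and W = 11a + 12b:
  (0, 1) → W = 12
  (0, 0) → W = 0
  (3/4, 5/4) → W = 93/4
  (3/2, 0) → W = 33/2

At the optimal vertex, -10a - 6b = -15 and -3a + 9b = 9.
Solving simultaneously gives a = 3/4, b = 5/4.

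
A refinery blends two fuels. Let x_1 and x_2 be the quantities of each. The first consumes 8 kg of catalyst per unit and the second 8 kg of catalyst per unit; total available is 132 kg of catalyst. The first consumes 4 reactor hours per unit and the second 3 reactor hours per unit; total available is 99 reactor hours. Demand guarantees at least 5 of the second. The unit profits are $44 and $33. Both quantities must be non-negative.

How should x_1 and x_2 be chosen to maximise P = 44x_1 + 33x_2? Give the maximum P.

x_1 = 23/2, x_2 = 5, maximum P = 671

Vertices and P = 44x_1 + 33x_2:
  (0, 33/2) → P = 1089/2
  (0, 5) → P = 165
  (23/2, 5) → P = 671

At the optimal vertex, 8x_1 + 8x_2 = 132 and x_2 = 5.
Solving simultaneously gives x_1 = 23/2, x_2 = 5.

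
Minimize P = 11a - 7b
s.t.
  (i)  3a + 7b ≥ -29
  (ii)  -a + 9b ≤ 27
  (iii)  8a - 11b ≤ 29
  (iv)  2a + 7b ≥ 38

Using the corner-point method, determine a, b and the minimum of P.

Vertices and P = 11a - 7b:
  (558/61, 245/61) → P = 4423/61
  (153/25, 92/25) → P = 1039/25
  (207/26, 41/13) → P = 131/2

The optimum lies where -a + 9b = 27 and 2a + 7b = 38.
Solving simultaneously gives a = 153/25, b = 92/25.

a = 153/25, b = 92/25, minimum P = 1039/25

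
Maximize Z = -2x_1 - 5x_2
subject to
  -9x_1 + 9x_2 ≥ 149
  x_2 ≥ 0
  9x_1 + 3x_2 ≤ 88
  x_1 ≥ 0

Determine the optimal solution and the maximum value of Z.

Vertices and Z = -2x_1 - 5x_2:
  (115/36, 79/4) → Z = -3785/36
  (0, 149/9) → Z = -745/9
  (0, 88/3) → Z = -440/3

The optimum lies where -9x_1 + 9x_2 = 149 and x_1 = 0.
Solving simultaneously gives x_1 = 0, x_2 = 149/9.

x_1 = 0, x_2 = 149/9, maximum Z = -745/9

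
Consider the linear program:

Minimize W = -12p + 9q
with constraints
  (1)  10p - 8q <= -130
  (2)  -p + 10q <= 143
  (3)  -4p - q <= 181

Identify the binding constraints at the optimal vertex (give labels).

(1) and (2)

Extreme points and W = -12p + 9q:
  (-39/23, 325/23) → W = 3393/23
  (-263/7, -215/7) → W = 1221/7
  (-1953/41, 391/41) → W = 26955/41

The minimum is at (-39/23, 325/23). Substituting into each constraint, equality holds for (1) and (2); the remaining constraints have slack.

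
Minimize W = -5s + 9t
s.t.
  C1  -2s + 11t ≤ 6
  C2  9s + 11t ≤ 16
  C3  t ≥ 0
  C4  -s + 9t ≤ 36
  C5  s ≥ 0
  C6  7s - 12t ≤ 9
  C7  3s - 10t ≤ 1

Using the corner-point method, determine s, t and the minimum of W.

Vertices and W = -5s + 9t:
  (10/11, 86/121) → W = 224/121
  (0, 6/11) → W = 54/11
  (57/41, 13/41) → W = -168/41
  (0, 0) → W = 0
  (1/3, 0) → W = -5/3

The binding constraints are 9s + 11t = 16 and 3s - 10t = 1.
Solving simultaneously gives s = 57/41, t = 13/41.

s = 57/41, t = 13/41, minimum W = -168/41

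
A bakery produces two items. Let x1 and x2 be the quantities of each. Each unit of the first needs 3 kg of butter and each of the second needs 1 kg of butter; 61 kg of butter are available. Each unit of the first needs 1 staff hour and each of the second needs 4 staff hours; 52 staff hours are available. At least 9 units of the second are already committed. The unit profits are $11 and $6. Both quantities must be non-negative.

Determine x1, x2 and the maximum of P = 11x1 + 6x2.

x1 = 16, x2 = 9, maximum P = 230

Extreme points and P = 11x1 + 6x2:
  (0, 13) → P = 78
  (0, 9) → P = 54
  (16, 9) → P = 230

The optimum lies where x1 + 4x2 = 52 and x2 = 9.
Solving simultaneously gives x1 = 16, x2 = 9.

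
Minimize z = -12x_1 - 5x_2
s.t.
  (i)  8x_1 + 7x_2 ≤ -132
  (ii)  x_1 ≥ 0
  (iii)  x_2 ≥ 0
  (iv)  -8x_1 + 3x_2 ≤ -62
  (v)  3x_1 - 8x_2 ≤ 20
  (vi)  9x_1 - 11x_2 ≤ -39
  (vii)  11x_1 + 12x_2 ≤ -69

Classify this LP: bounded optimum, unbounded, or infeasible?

infeasible

The boundaries 9x_1 - 11x_2 = -39 and 11x_1 + 12x_2 = -69 meet at (-1227/229, -192/229), but that point violates 8x_1 + 7x_2 ≤ -132. Every candidate vertex is excluded by some other constraint, so the feasible region is empty.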